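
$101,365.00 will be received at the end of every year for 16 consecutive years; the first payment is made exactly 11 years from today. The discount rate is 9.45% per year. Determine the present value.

$332,280.13

Ordinary annuity of 16 payments, first payment at period 11.
Periodic rate r = 0.0945 per year.
The ordinary-annuity PV formula values the stream one period before the first payment (period 10); discount that back 10 periods:
PV₀ = 101,365 × [1 − (1+r)^−16] / r × (1+r)^−10 = $332,280.13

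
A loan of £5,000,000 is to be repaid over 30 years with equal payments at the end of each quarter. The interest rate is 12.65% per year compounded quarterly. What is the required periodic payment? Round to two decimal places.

£161,987.41

Level ordinary annuity; solve PV = PMT × [(1 − (1+r)^−n)/r] for PMT.
Periodic rate r = 0.1265/4 per quarter; n is counted in quarters.
With n = 120: PMT = 5,000,000 / ([(1 − (1+r)^−n)/r]) = £161,987.41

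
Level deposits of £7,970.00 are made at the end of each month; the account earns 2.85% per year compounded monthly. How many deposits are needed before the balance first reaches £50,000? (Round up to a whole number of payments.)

Periodic rate r = 0.0285/12 per month; n is counted in months.
Ordinary annuity FV: 50,000 = 7,970 × [((1+r)^n − 1)/r].
(1+r)^n = 1 + 50,000 × r / 7,970, so n = ln(1 + 50,000·r/7,970) / ln(1+r) = 6.23.
Round up to a whole number of payments: n = 7.

7 payments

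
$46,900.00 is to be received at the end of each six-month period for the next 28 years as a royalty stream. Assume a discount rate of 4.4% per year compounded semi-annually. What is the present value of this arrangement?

$1,501,586.84

This is an ordinary annuity: 56 payments of $46,900.00 at the end of each six-month period.
Periodic rate r = 0.044/2 per half-year; n is counted in half-years.
PV = PMT × [(1 − (1+r)^−n)/r] = 46,900 × [1 − (1+r)^−56] / r = $1,501,586.84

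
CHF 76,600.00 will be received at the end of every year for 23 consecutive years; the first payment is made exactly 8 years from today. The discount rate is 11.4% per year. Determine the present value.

Ordinary annuity of 23 payments, first payment at period 8.
Periodic rate r = 0.114 per year.
The ordinary-annuity PV formula values the stream one period before the first payment (period 7); discount that back 7 periods:
PV₀ = 76,600 × [1 − (1+r)^−23] / r × (1+r)^−7 = CHF 289,243.91

CHF 289,243.91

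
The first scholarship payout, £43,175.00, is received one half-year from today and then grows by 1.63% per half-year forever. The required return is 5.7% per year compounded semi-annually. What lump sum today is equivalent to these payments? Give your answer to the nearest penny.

Periodic rate r = 0.057/2 per half-year.
Growing perpetuity (Gordon): PV = PMT₁ / (r − g) = 43,175 / (r − 0.0163) = £3,538,934.43.

£3,538,934.43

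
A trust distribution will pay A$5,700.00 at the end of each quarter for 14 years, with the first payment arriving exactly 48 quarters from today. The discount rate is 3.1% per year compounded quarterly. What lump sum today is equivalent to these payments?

Ordinary annuity of 56 payments, first payment at period 48.
Periodic rate r = 0.031/4 per quarter; n is counted in quarters.
The ordinary-annuity PV formula values the stream one period before the first payment (period 47); discount that back 47 periods:
PV₀ = 5,700 × [1 − (1+r)^−56] / r × (1+r)^−47 = A$179,598.14

A$179,598.14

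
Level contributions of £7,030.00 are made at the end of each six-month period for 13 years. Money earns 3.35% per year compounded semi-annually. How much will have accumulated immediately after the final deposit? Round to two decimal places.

This is an ordinary annuity: 26 deposits of £7,030.00 at the end of each six-month period.
Periodic rate r = 0.0335/2 per half-year; n is counted in half-years.
FV = PMT × [((1+r)^n − 1)/r] = 7,030 × [(1+r)^26 − 1] / r = £226,710.23

£226,710.23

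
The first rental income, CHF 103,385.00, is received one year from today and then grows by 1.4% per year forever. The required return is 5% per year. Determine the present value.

Periodic rate r = 0.05 per year.
Growing perpetuity (Gordon): PV = PMT₁ / (r − g) = 103,385 / (r − 0.014) = CHF 2,871,805.56.

CHF 2,871,805.56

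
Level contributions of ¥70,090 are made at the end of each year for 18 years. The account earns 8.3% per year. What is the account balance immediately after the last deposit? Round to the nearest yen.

¥2,702,779

This is an ordinary annuity: 18 deposits of ¥70,090 at the end of each year.
Periodic rate r = 0.083 per year.
FV = PMT × [((1+r)^n − 1)/r] = 70,090 × [(1+r)^18 − 1] / r = ¥2,702,779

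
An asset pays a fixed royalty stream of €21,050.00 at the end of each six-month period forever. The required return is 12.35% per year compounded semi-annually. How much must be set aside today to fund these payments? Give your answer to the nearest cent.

Periodic rate r = 0.1235/2 per half-year.
Level perpetuity: PV = PMT / r = 21,050 / (0.1235/2) = €340,890.69.

€340,890.69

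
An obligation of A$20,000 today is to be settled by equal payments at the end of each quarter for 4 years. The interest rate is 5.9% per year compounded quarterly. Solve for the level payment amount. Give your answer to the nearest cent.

A$1,412.45

Level ordinary annuity; solve PV = PMT × [(1 − (1+r)^−n)/r] for PMT.
Periodic rate r = 0.059/4 per quarter; n is counted in quarters.
With n = 16: PMT = 20,000 / ([(1 − (1+r)^−n)/r]) = A$1,412.45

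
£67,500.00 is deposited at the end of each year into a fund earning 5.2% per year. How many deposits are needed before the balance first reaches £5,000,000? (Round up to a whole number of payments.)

32 payments

Periodic rate r = 0.052 per year.
Ordinary annuity FV: 5,000,000 = 67,500 × [((1+r)^n − 1)/r].
(1+r)^n = 1 + 5,000,000 × r / 67,500, so n = ln(1 + 5,000,000·r/67,500) / ln(1+r) = 31.16.
Round up to a whole number of payments: n = 32.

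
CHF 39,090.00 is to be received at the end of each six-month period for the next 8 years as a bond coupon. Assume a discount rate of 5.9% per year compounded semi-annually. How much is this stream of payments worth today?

CHF 492,895.61

This is an ordinary annuity: 16 payments of CHF 39,090.00 at the end of each six-month period.
Periodic rate r = 0.059/2 per half-year; n is counted in half-years.
PV = PMT × [(1 − (1+r)^−n)/r] = 39,090 × [1 − (1+r)^−16] / r = CHF 492,895.61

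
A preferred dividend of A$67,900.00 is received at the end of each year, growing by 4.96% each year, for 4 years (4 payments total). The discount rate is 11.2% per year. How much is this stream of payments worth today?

Periodic rate r = 0.112 per year.
Growing ordinary annuity: PV = PMT₁ × [1 − ((1+g)/(1+r))^n] / (r − g) = 67,900 × [1 − ((1+0.0496)/(1+r))^4] / (r − 0.0496) = A$224,444.20.

A$224,444.20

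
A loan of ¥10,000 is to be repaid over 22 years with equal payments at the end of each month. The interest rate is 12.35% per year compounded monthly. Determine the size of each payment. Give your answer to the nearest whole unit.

Level ordinary annuity; solve PV = PMT × [(1 − (1+r)^−n)/r] for PMT.
Periodic rate r = 0.1235/12 per month; n is counted in months.
With n = 264: PMT = 10,000 / ([(1 − (1+r)^−n)/r]) = ¥110

¥110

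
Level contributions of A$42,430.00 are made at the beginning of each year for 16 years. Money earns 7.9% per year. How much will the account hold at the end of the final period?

A$1,376,668.99

This is an annuity due: 16 deposits of A$42,430.00 at the beginning of each year.
Periodic rate r = 0.079 per year.
FV = PMT × [((1+r)^n − 1)/r] × (1+r) = 42,430 × [(1+r)^16 − 1] / r × (1+r) = A$1,376,668.99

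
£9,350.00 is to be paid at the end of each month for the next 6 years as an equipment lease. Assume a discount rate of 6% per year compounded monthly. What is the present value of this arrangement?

This is an ordinary annuity: 72 payments of £9,350.00 at the end of each month.
Periodic rate r = 0.06/12 per month; n is counted in months.
PV = PMT × [(1 − (1+r)^−n)/r] = 9,350 × [1 − (1+r)^−72] / r = £564,174.46

£564,174.46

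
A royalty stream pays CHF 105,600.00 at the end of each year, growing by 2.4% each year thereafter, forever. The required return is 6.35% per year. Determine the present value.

CHF 2,673,417.72

Periodic rate r = 0.0635 per year.
Growing perpetuity (Gordon): PV = PMT₁ / (r − g) = 105,600 / (r − 0.024) = CHF 2,673,417.72.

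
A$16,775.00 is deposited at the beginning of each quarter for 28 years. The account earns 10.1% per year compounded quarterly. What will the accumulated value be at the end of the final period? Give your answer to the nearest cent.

This is an annuity due: 112 deposits of A$16,775.00 at the beginning of each quarter.
Periodic rate r = 0.101/4 per quarter; n is counted in quarters.
FV = PMT × [((1+r)^n − 1)/r] × (1+r) = 16,775 × [(1+r)^112 − 1] / r × (1+r) = A$10,440,437.44

A$10,440,437.44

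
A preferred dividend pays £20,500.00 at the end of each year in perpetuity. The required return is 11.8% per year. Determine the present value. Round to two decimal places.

Periodic rate r = 0.118 per year.
Level perpetuity: PV = PMT / r = 20,500 / (0.118) = £173,728.81.

£173,728.81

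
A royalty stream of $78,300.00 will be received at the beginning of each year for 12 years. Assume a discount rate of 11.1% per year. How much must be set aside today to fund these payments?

This is an annuity due: 12 payments of $78,300.00 at the beginning of each year.
Periodic rate r = 0.111 per year.
PV = PMT × [(1 − (1+r)^−n)/r] × (1+r) = 78,300 × [1 − (1+r)^−12] / r × (1+r) = $562,098.07

$562,098.07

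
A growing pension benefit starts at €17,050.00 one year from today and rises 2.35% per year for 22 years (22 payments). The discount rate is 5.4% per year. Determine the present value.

Periodic rate r = 0.054 per year.
Growing ordinary annuity: PV = PMT₁ × [1 − ((1+g)/(1+r))^n] / (r − g) = 17,050 × [1 − ((1+0.0235)/(1+r))^22] / (r − 0.0235) = €266,019.01.

€266,019.01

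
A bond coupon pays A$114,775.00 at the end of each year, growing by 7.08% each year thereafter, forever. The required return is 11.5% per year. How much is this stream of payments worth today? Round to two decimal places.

A$2,596,719.46

Periodic rate r = 0.115 per year.
Growing perpetuity (Gordon): PV = PMT₁ / (r − g) = 114,775 / (r − 0.0708) = A$2,596,719.46.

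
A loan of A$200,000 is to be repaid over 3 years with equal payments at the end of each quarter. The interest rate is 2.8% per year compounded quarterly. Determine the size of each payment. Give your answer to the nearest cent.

Level ordinary annuity; solve PV = PMT × [(1 − (1+r)^−n)/r] for PMT.
Periodic rate r = 0.028/4 per quarter; n is counted in quarters.
With n = 12: PMT = 200,000 / ([(1 − (1+r)^−n)/r]) = A$17,434.70

A$17,434.70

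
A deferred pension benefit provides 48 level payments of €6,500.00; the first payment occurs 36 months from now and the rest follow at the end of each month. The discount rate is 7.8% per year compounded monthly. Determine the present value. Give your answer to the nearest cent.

€213,050.56

Ordinary annuity of 48 payments, first payment at period 36.
Periodic rate r = 0.078/12 per month; n is counted in months.
The ordinary-annuity PV formula values the stream one period before the first payment (period 35); discount that back 35 periods:
PV₀ = 6,500 × [1 − (1+r)^−48] / r × (1+r)^−35 = €213,050.56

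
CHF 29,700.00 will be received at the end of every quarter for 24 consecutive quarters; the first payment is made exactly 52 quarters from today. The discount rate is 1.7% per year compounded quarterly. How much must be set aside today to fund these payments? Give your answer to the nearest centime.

CHF 544,750.90

Ordinary annuity of 24 payments, first payment at period 52.
Periodic rate r = 0.017/4 per quarter; n is counted in quarters.
The ordinary-annuity PV formula values the stream one period before the first payment (period 51); discount that back 51 periods:
PV₀ = 29,700 × [1 − (1+r)^−24] / r × (1+r)^−51 = CHF 544,750.90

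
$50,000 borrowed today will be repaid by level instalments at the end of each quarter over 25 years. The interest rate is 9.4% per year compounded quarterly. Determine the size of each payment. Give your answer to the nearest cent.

Level ordinary annuity; solve PV = PMT × [(1 − (1+r)^−n)/r] for PMT.
Periodic rate r = 0.094/4 per quarter; n is counted in quarters.
With n = 100: PMT = 50,000 / ([(1 − (1+r)^−n)/r]) = $1,302.66

$1,302.66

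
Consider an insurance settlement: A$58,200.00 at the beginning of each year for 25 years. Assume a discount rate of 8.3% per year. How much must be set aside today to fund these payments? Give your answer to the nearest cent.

This is an annuity due: 25 payments of A$58,200.00 at the beginning of each year.
Periodic rate r = 0.083 per year.
PV = PMT × [(1 − (1+r)^−n)/r] × (1+r) = 58,200 × [1 − (1+r)^−25] / r × (1+r) = A$655,947.33

A$655,947.33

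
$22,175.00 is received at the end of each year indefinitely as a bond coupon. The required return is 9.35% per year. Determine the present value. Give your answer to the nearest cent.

$237,165.78

Periodic rate r = 0.0935 per year.
Level perpetuity: PV = PMT / r = 22,175 / (0.0935) = $237,165.78.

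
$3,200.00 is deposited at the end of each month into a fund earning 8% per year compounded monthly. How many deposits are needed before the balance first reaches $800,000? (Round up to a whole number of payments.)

148 payments

Periodic rate r = 0.08/12 per month; n is counted in months.
Ordinary annuity FV: 800,000 = 3,200 × [((1+r)^n − 1)/r].
(1+r)^n = 1 + 800,000 × r / 3,200, so n = ln(1 + 800,000·r/3,200) / ln(1+r) = 147.61.
Round up to a whole number of payments: n = 148.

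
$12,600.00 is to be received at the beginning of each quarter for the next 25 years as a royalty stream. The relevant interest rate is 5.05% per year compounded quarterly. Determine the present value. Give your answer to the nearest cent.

$722,400.35

This is an annuity due: 100 payments of $12,600.00 at the beginning of each quarter.
Periodic rate r = 0.0505/4 per quarter; n is counted in quarters.
PV = PMT × [(1 − (1+r)^−n)/r] × (1+r) = 12,600 × [1 − (1+r)^−100] / r × (1+r) = $722,400.35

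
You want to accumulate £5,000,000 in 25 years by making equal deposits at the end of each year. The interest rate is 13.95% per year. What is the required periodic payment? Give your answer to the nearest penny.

£27,707.94

Level ordinary annuity; solve FV = PMT × [((1+r)^n − 1)/r] for PMT.
Periodic rate r = 0.1395 per year.
With n = 25: PMT = 5,000,000 / ([((1+r)^n − 1)/r]) = £27,707.94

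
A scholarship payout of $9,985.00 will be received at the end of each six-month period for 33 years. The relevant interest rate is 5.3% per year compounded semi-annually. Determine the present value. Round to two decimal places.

This is an ordinary annuity: 66 payments of $9,985.00 at the end of each six-month period.
Periodic rate r = 0.053/2 per half-year; n is counted in half-years.
PV = PMT × [(1 − (1+r)^−n)/r] = 9,985 × [1 − (1+r)^−66] / r = $309,740.53

$309,740.53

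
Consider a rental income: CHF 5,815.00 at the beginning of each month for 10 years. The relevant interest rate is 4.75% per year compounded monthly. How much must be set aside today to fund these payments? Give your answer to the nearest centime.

CHF 556,809.09

This is an annuity due: 120 payments of CHF 5,815.00 at the beginning of each month.
Periodic rate r = 0.0475/12 per month; n is counted in months.
PV = PMT × [(1 − (1+r)^−n)/r] × (1+r) = 5,815 × [1 − (1+r)^−120] / r × (1+r) = CHF 556,809.09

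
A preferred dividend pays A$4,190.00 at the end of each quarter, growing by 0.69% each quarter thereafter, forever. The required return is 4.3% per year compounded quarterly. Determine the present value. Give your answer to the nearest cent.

Periodic rate r = 0.043/4 per quarter.
Growing perpetuity (Gordon): PV = PMT₁ / (r − g) = 4,190 / (r − 0.0069) = A$1,088,311.69.

A$1,088,311.69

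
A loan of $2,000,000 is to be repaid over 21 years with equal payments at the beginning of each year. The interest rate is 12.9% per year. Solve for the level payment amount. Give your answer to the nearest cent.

$247,917.83

Level annuity due; solve PV = PMT × [(1 − (1+r)^−n)/r] × (1+r) for PMT.
Periodic rate r = 0.129 per year.
With n = 21: PMT = 2,000,000 / ([(1 − (1+r)^−n)/r] × (1+r)) = $247,917.83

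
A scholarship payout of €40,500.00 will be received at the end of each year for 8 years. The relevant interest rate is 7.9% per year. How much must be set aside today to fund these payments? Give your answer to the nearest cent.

€233,624.71

This is an ordinary annuity: 8 payments of €40,500.00 at the end of each year.
Periodic rate r = 0.079 per year.
PV = PMT × [(1 − (1+r)^−n)/r] = 40,500 × [1 − (1+r)^−8] / r = €233,624.71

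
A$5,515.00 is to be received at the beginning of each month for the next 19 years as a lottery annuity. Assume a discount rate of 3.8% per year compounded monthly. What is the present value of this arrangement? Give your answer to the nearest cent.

A$897,422.41

This is an annuity due: 228 payments of A$5,515.00 at the beginning of each month.
Periodic rate r = 0.038/12 per month; n is counted in months.
PV = PMT × [(1 − (1+r)^−n)/r] × (1+r) = 5,515 × [1 − (1+r)^−228] / r × (1+r) = A$897,422.41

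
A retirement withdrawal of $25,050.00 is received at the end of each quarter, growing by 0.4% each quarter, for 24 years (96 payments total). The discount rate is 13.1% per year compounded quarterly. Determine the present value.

Periodic rate r = 0.131/4 per quarter; n is counted in quarters.
Growing ordinary annuity: PV = PMT₁ × [1 − ((1+g)/(1+r))^n] / (r − g) = 25,050 × [1 − ((1+0.004)/(1+r))^96] / (r − 0.004) = $813,352.57.

$813,352.57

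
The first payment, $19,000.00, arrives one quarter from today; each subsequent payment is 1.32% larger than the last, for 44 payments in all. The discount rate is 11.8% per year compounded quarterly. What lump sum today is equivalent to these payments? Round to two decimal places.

Periodic rate r = 0.118/4 per quarter; n is counted in quarters.
Growing ordinary annuity: PV = PMT₁ × [1 − ((1+g)/(1+r))^n] / (r − g) = 19,000 × [1 − ((1+0.0132)/(1+r))^44] / (r − 0.0132) = $588,087.61.

$588,087.61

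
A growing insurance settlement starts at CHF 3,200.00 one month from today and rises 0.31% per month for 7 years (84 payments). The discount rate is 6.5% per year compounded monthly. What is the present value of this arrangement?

Periodic rate r = 0.065/12 per month; n is counted in months.
Growing ordinary annuity: PV = PMT₁ × [1 − ((1+g)/(1+r))^n] / (r − g) = 3,200 × [1 − ((1+0.0031)/(1+r))^84] / (r − 0.0031) = CHF 243,324.35.

CHF 243,324.35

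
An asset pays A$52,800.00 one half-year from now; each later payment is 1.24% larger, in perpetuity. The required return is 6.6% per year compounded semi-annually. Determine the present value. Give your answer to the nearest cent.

Periodic rate r = 0.066/2 per half-year.
Growing perpetuity (Gordon): PV = PMT₁ / (r − g) = 52,800 / (r − 0.0124) = A$2,563,106.80.

A$2,563,106.80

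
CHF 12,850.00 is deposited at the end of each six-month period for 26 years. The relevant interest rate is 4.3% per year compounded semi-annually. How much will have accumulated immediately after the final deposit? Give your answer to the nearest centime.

CHF 1,208,917.06

This is an ordinary annuity: 52 deposits of CHF 12,850.00 at the end of each six-month period.
Periodic rate r = 0.043/2 per half-year; n is counted in half-years.
FV = PMT × [((1+r)^n − 1)/r] = 12,850 × [(1+r)^52 − 1] / r = CHF 1,208,917.06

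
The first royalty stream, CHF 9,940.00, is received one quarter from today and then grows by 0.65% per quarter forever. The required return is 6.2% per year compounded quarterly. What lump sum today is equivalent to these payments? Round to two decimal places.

Periodic rate r = 0.062/4 per quarter.
Growing perpetuity (Gordon): PV = PMT₁ / (r − g) = 9,940 / (r − 0.0065) = CHF 1,104,444.44.

CHF 1,104,444.44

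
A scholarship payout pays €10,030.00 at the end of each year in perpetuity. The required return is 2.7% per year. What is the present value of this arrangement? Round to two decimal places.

€371,481.48

Periodic rate r = 0.027 per year.
Level perpetuity: PV = PMT / r = 10,030 / (0.027) = €371,481.48.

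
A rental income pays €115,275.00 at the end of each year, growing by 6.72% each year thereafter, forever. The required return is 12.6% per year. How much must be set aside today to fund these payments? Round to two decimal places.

Periodic rate r = 0.126 per year.
Growing perpetuity (Gordon): PV = PMT₁ / (r − g) = 115,275 / (r − 0.0672) = €1,960,459.18.

€1,960,459.18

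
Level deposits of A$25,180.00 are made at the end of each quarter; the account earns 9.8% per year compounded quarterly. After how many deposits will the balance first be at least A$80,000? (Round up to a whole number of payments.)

Periodic rate r = 0.098/4 per quarter; n is counted in quarters.
Ordinary annuity FV: 80,000 = 25,180 × [((1+r)^n − 1)/r].
(1+r)^n = 1 + 80,000 × r / 25,180, so n = ln(1 + 80,000·r/25,180) / ln(1+r) = 3.10.
Round up to a whole number of payments: n = 4.

4 payments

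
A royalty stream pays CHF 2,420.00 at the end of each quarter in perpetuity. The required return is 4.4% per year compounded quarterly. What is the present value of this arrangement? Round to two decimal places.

CHF 220,000.00

Periodic rate r = 0.044/4 per quarter.
Level perpetuity: PV = PMT / r = 2,420 / (0.044/4) = CHF 220,000.00.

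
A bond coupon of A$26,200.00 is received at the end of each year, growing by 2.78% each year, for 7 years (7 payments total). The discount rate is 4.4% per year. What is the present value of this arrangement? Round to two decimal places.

A$167,700.98

Periodic rate r = 0.044 per year.
Growing ordinary annuity: PV = PMT₁ × [1 − ((1+g)/(1+r))^n] / (r − g) = 26,200 × [1 − ((1+0.0278)/(1+r))^7] / (r − 0.0278) = A$167,700.98.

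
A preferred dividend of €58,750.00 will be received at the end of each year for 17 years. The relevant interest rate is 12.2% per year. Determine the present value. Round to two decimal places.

This is an ordinary annuity: 17 payments of €58,750.00 at the end of each year.
Periodic rate r = 0.122 per year.
PV = PMT × [(1 − (1+r)^−n)/r] = 58,750 × [1 − (1+r)^−17] / r = €413,516.57

€413,516.57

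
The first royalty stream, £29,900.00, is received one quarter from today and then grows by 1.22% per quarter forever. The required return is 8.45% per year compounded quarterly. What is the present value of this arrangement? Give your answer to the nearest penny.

Periodic rate r = 0.0845/4 per quarter.
Growing perpetuity (Gordon): PV = PMT₁ / (r − g) = 29,900 / (r − 0.0122) = £3,350,140.06.

£3,350,140.06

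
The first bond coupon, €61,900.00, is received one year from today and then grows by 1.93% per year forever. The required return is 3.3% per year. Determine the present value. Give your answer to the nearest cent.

Periodic rate r = 0.033 per year.
Growing perpetuity (Gordon): PV = PMT₁ / (r − g) = 61,900 / (r − 0.0193) = €4,518,248.18.

€4,518,248.18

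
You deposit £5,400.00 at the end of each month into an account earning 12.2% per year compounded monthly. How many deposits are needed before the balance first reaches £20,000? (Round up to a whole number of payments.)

Periodic rate r = 0.122/12 per month; n is counted in months.
Ordinary annuity FV: 20,000 = 5,400 × [((1+r)^n − 1)/r].
(1+r)^n = 1 + 20,000 × r / 5,400, so n = ln(1 + 20,000·r/5,400) / ln(1+r) = 3.65.
Round up to a whole number of payments: n = 4.

4 payments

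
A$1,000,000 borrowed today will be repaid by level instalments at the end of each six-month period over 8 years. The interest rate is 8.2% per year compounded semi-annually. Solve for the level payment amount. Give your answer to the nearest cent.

Level ordinary annuity; solve PV = PMT × [(1 − (1+r)^−n)/r] for PMT.
Periodic rate r = 0.082/2 per half-year; n is counted in half-years.
With n = 16: PMT = 1,000,000 / ([(1 − (1+r)^−n)/r]) = A$86,454.29

A$86,454.29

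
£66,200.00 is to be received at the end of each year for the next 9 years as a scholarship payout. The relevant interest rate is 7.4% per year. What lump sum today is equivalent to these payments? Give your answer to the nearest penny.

£424,064.14

This is an ordinary annuity: 9 payments of £66,200.00 at the end of each year.
Periodic rate r = 0.074 per year.
PV = PMT × [(1 − (1+r)^−n)/r] = 66,200 × [1 − (1+r)^−9] / r = £424,064.14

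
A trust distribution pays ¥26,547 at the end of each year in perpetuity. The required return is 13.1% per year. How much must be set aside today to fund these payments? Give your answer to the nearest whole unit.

Periodic rate r = 0.131 per year.
Level perpetuity: PV = PMT / r = 26,547 / (0.131) = ¥202,649.

¥202,649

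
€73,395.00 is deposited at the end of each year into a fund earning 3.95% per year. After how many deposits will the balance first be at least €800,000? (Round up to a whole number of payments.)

10 payments

Periodic rate r = 0.0395 per year.
Ordinary annuity FV: 800,000 = 73,395 × [((1+r)^n − 1)/r].
(1+r)^n = 1 + 800,000 × r / 73,395, so n = ln(1 + 800,000·r/73,395) / ln(1+r) = 9.24.
Round up to a whole number of payments: n = 10.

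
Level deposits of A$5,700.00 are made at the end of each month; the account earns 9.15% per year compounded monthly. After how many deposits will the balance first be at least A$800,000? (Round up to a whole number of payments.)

96 payments

Periodic rate r = 0.0915/12 per month; n is counted in months.
Ordinary annuity FV: 800,000 = 5,700 × [((1+r)^n − 1)/r].
(1+r)^n = 1 + 800,000 × r / 5,700, so n = ln(1 + 800,000·r/5,700) / ln(1+r) = 95.79.
Round up to a whole number of payments: n = 96.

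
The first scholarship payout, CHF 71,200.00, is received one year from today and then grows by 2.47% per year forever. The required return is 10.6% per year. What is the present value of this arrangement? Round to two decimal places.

CHF 875,768.76

Periodic rate r = 0.106 per year.
Growing perpetuity (Gordon): PV = PMT₁ / (r − g) = 71,200 / (r − 0.0247) = CHF 875,768.76.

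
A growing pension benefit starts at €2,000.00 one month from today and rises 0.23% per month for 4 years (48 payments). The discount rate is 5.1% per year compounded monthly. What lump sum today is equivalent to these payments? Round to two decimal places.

€91,358.77

Periodic rate r = 0.051/12 per month; n is counted in months.
Growing ordinary annuity: PV = PMT₁ × [1 − ((1+g)/(1+r))^n] / (r − g) = 2,000 × [1 − ((1+0.0023)/(1+r))^48] / (r − 0.0023) = €91,358.77.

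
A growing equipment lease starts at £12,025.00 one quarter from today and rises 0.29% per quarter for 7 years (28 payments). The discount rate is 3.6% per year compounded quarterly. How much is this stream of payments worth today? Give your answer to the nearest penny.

£307,836.50

Periodic rate r = 0.036/4 per quarter; n is counted in quarters.
Growing ordinary annuity: PV = PMT₁ × [1 − ((1+g)/(1+r))^n] / (r − g) = 12,025 × [1 − ((1+0.0029)/(1+r))^28] / (r − 0.0029) = £307,836.50.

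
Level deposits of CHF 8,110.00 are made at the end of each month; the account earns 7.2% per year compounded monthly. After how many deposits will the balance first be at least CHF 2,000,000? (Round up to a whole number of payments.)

Periodic rate r = 0.072/12 per month; n is counted in months.
Ordinary annuity FV: 2,000,000 = 8,110 × [((1+r)^n − 1)/r].
(1+r)^n = 1 + 2,000,000 × r / 8,110, so n = ln(1 + 2,000,000·r/8,110) / ln(1+r) = 151.81.
Round up to a whole number of payments: n = 152.

152 payments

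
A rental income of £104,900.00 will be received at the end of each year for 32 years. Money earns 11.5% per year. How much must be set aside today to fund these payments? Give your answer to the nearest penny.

£884,165.93

This is an ordinary annuity: 32 payments of £104,900.00 at the end of each year.
Periodic rate r = 0.115 per year.
PV = PMT × [(1 − (1+r)^−n)/r] = 104,900 × [1 − (1+r)^−32] / r = £884,165.93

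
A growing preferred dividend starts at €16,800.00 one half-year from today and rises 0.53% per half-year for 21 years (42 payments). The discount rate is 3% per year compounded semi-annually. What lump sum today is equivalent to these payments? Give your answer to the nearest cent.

Periodic rate r = 0.03/2 per half-year; n is counted in half-years.
Growing ordinary annuity: PV = PMT₁ × [1 − ((1+g)/(1+r))^n] / (r − g) = 16,800 × [1 − ((1+0.0053)/(1+r))^42] / (r − 0.0053) = €574,828.00.

€574,828.00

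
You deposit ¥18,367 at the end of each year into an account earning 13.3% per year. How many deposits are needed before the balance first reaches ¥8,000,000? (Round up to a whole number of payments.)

33 payments

Periodic rate r = 0.133 per year.
Ordinary annuity FV: 8,000,000 = 18,367 × [((1+r)^n − 1)/r].
(1+r)^n = 1 + 8,000,000 × r / 18,367, so n = ln(1 + 8,000,000·r/18,367) / ln(1+r) = 32.65.
Round up to a whole number of payments: n = 33.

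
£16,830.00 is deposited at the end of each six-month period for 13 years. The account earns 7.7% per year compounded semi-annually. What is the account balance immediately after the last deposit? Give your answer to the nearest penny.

This is an ordinary annuity: 26 deposits of £16,830.00 at the end of each six-month period.
Periodic rate r = 0.077/2 per half-year; n is counted in half-years.
FV = PMT × [((1+r)^n − 1)/r] = 16,830 × [(1+r)^26 − 1] / r = £730,183.82

£730,183.82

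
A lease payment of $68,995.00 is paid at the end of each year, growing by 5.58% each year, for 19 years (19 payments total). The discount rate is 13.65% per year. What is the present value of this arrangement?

Periodic rate r = 0.1365 per year.
Growing ordinary annuity: PV = PMT₁ × [1 − ((1+g)/(1+r))^n] / (r − g) = 68,995 × [1 − ((1+0.0558)/(1+r))^19] / (r − 0.0558) = $644,008.24.

$644,008.24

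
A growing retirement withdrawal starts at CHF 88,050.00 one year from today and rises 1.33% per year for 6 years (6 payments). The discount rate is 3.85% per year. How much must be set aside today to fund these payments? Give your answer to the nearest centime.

CHF 478,834.11

Periodic rate r = 0.0385 per year.
Growing ordinary annuity: PV = PMT₁ × [1 − ((1+g)/(1+r))^n] / (r − g) = 88,050 × [1 − ((1+0.0133)/(1+r))^6] / (r − 0.0133) = CHF 478,834.11.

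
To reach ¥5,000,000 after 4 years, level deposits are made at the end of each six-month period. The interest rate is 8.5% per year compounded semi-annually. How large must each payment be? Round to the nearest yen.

¥537,825

Level ordinary annuity; solve FV = PMT × [((1+r)^n − 1)/r] for PMT.
Periodic rate r = 0.085/2 per half-year; n is counted in half-years.
With n = 8: PMT = 5,000,000 / ([((1+r)^n − 1)/r]) = ¥537,825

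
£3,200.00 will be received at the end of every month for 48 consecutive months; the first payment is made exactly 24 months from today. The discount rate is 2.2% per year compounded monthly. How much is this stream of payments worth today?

Ordinary annuity of 48 payments, first payment at period 24.
Periodic rate r = 0.022/12 per month; n is counted in months.
The ordinary-annuity PV formula values the stream one period before the first payment (period 23); discount that back 23 periods:
PV₀ = 3,200 × [1 − (1+r)^−48] / r × (1+r)^−23 = £140,846.43

£140,846.43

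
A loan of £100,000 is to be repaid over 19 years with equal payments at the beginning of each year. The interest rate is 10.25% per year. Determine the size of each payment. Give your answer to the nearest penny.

Level annuity due; solve PV = PMT × [(1 − (1+r)^−n)/r] × (1+r) for PMT.
Periodic rate r = 0.1025 per year.
With n = 19: PMT = 100,000 / ([(1 − (1+r)^−n)/r] × (1+r)) = £11,023.37

£11,023.37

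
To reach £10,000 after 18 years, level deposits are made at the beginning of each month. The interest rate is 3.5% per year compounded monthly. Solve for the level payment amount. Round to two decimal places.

Level annuity due; solve FV = PMT × [((1+r)^n − 1)/r] × (1+r) for PMT.
Periodic rate r = 0.035/12 per month; n is counted in months.
With n = 216: PMT = 10,000 / ([((1+r)^n − 1)/r] × (1+r)) = £33.20

£33.20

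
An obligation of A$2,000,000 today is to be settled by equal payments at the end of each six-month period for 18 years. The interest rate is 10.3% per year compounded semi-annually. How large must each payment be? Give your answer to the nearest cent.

A$123,206.98

Level ordinary annuity; solve PV = PMT × [(1 − (1+r)^−n)/r] for PMT.
Periodic rate r = 0.103/2 per half-year; n is counted in half-years.
With n = 36: PMT = 2,000,000 / ([(1 − (1+r)^−n)/r]) = A$123,206.98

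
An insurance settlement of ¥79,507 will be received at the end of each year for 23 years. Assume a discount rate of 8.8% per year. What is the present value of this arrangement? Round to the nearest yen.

This is an ordinary annuity: 23 payments of ¥79,507 at the end of each year.
Periodic rate r = 0.088 per year.
PV = PMT × [(1 − (1+r)^−n)/r] = 79,507 × [1 − (1+r)^−23] / r = ¥773,634

¥773,634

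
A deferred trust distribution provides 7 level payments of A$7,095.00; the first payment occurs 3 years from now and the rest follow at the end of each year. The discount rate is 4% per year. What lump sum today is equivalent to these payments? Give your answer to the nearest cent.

Ordinary annuity of 7 payments, first payment at period 3.
Periodic rate r = 0.04 per year.
The ordinary-annuity PV formula values the stream one period before the first payment (period 2); discount that back 2 periods:
PV₀ = 7,095 × [1 − (1+r)^−7] / r × (1+r)^−2 = A$39,371.84

A$39,371.84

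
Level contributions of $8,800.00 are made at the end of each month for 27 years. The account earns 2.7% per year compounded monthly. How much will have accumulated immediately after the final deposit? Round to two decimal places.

This is an ordinary annuity: 324 deposits of $8,800.00 at the end of each month.
Periodic rate r = 0.027/12 per month; n is counted in months.
FV = PMT × [((1+r)^n − 1)/r] = 8,800 × [(1+r)^324 − 1] / r = $4,190,011.19

$4,190,011.19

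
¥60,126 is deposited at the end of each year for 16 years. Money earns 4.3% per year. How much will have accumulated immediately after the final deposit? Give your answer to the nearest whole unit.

¥1,344,197

This is an ordinary annuity: 16 deposits of ¥60,126 at the end of each year.
Periodic rate r = 0.043 per year.
FV = PMT × [((1+r)^n − 1)/r] = 60,126 × [(1+r)^16 − 1] / r = ¥1,344,197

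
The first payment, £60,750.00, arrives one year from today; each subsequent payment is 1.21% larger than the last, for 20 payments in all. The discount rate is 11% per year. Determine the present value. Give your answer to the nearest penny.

Periodic rate r = 0.11 per year.
Growing ordinary annuity: PV = PMT₁ × [1 − ((1+g)/(1+r))^n] / (r − g) = 60,750 × [1 − ((1+0.0121)/(1+r))^20] / (r − 0.0121) = £522,633.45.

£522,633.45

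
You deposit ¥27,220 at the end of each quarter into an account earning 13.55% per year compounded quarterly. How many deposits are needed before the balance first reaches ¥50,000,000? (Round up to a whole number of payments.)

Periodic rate r = 0.1355/4 per quarter; n is counted in quarters.
Ordinary annuity FV: 50,000,000 = 27,220 × [((1+r)^n − 1)/r].
(1+r)^n = 1 + 50,000,000 × r / 27,220, so n = ln(1 + 50,000,000·r/27,220) / ln(1+r) = 124.47.
Round up to a whole number of payments: n = 125.

125 payments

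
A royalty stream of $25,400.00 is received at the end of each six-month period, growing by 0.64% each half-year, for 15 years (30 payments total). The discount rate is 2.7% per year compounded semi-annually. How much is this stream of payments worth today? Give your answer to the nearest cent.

$680,243.82

Periodic rate r = 0.027/2 per half-year; n is counted in half-years.
Growing ordinary annuity: PV = PMT₁ × [1 − ((1+g)/(1+r))^n] / (r − g) = 25,400 × [1 − ((1+0.0064)/(1+r))^30] / (r − 0.0064) = $680,243.82.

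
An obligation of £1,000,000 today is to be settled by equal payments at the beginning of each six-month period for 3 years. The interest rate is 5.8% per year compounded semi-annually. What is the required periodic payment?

Level annuity due; solve PV = PMT × [(1 − (1+r)^−n)/r] × (1+r) for PMT.
Periodic rate r = 0.058/2 per half-year; n is counted in half-years.
With n = 6: PMT = 1,000,000 / ([(1 − (1+r)^−n)/r] × (1+r)) = £178,800.91

£178,800.91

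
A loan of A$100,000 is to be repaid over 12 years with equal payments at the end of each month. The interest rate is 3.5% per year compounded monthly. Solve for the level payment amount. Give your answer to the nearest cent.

Level ordinary annuity; solve PV = PMT × [(1 − (1+r)^−n)/r] for PMT.
Periodic rate r = 0.035/12 per month; n is counted in months.
With n = 144: PMT = 100,000 / ([(1 − (1+r)^−n)/r]) = A$851.45

A$851.45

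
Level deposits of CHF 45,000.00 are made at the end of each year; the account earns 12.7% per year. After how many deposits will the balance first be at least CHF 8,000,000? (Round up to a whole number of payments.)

27 payments

Periodic rate r = 0.127 per year.
Ordinary annuity FV: 8,000,000 = 45,000 × [((1+r)^n − 1)/r].
(1+r)^n = 1 + 8,000,000 × r / 45,000, so n = ln(1 + 8,000,000·r/45,000) / ln(1+r) = 26.43.
Round up to a whole number of payments: n = 27.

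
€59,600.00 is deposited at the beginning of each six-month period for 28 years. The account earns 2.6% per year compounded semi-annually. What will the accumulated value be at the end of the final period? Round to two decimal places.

€4,928,635.48

This is an annuity due: 56 deposits of €59,600.00 at the beginning of each six-month period.
Periodic rate r = 0.026/2 per half-year; n is counted in half-years.
FV = PMT × [((1+r)^n − 1)/r] × (1+r) = 59,600 × [(1+r)^56 − 1] / r × (1+r) = €4,928,635.48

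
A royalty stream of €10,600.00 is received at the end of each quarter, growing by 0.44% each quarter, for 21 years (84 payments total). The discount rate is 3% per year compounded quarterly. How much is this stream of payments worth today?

€779,848.52

Periodic rate r = 0.03/4 per quarter; n is counted in quarters.
Growing ordinary annuity: PV = PMT₁ × [1 − ((1+g)/(1+r))^n] / (r − g) = 10,600 × [1 − ((1+0.0044)/(1+r))^84] / (r − 0.0044) = €779,848.52.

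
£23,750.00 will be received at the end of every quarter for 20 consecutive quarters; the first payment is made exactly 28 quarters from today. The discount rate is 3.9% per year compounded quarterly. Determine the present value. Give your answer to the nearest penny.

£330,638.41

Ordinary annuity of 20 payments, first payment at period 28.
Periodic rate r = 0.039/4 per quarter; n is counted in quarters.
The ordinary-annuity PV formula values the stream one period before the first payment (period 27); discount that back 27 periods:
PV₀ = 23,750 × [1 − (1+r)^−20] / r × (1+r)^−27 = £330,638.41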